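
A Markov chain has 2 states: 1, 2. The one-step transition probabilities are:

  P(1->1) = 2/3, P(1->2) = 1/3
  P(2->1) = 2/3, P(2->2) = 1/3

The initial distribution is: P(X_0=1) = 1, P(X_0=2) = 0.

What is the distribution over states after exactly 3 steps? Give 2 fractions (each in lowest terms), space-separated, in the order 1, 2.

Answer: 2/3 1/3

Derivation:
Propagating the distribution step by step (d_{t+1} = d_t * P):
d_0 = (1=1, 2=0)
  d_1[1] = 1*2/3 + 0*2/3 = 2/3
  d_1[2] = 1*1/3 + 0*1/3 = 1/3
d_1 = (1=2/3, 2=1/3)
  d_2[1] = 2/3*2/3 + 1/3*2/3 = 2/3
  d_2[2] = 2/3*1/3 + 1/3*1/3 = 1/3
d_2 = (1=2/3, 2=1/3)
  d_3[1] = 2/3*2/3 + 1/3*2/3 = 2/3
  d_3[2] = 2/3*1/3 + 1/3*1/3 = 1/3
d_3 = (1=2/3, 2=1/3)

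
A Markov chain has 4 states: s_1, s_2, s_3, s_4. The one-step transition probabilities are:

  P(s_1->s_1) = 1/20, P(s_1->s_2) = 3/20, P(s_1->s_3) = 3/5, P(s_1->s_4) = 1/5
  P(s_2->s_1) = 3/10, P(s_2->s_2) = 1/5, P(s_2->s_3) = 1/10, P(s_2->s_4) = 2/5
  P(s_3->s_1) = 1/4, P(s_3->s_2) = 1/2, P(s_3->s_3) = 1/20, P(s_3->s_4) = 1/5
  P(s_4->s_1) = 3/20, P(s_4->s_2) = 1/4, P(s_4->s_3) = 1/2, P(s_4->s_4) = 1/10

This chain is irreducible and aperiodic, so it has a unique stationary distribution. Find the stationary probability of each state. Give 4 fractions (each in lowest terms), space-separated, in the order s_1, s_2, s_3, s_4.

The stationary distribution satisfies pi = pi * P, i.e.:
  pi_s_1 = 1/20*pi_s_1 + 3/10*pi_s_2 + 1/4*pi_s_3 + 3/20*pi_s_4
  pi_s_2 = 3/20*pi_s_1 + 1/5*pi_s_2 + 1/2*pi_s_3 + 1/4*pi_s_4
  pi_s_3 = 3/5*pi_s_1 + 1/10*pi_s_2 + 1/20*pi_s_3 + 1/2*pi_s_4
  pi_s_4 = 1/5*pi_s_1 + 2/5*pi_s_2 + 1/5*pi_s_3 + 1/10*pi_s_4
with normalization: pi_s_1 + pi_s_2 + pi_s_3 + pi_s_4 = 1.

Using the first 3 balance equations plus normalization, the linear system A*pi = b is:
  [-19/20, 3/10, 1/4, 3/20] . pi = 0
  [3/20, -4/5, 1/2, 1/4] . pi = 0
  [3/5, 1/10, -19/20, 1/2] . pi = 0
  [1, 1, 1, 1] . pi = 1

Solving yields:
  pi_s_1 = 1436/7153
  pi_s_2 = 2043/7153
  pi_s_3 = 2002/7153
  pi_s_4 = 1672/7153

Verification (pi * P):
  1436/7153*1/20 + 2043/7153*3/10 + 2002/7153*1/4 + 1672/7153*3/20 = 1436/7153 = pi_s_1  (ok)
  1436/7153*3/20 + 2043/7153*1/5 + 2002/7153*1/2 + 1672/7153*1/4 = 2043/7153 = pi_s_2  (ok)
  1436/7153*3/5 + 2043/7153*1/10 + 2002/7153*1/20 + 1672/7153*1/2 = 2002/7153 = pi_s_3  (ok)
  1436/7153*1/5 + 2043/7153*2/5 + 2002/7153*1/5 + 1672/7153*1/10 = 1672/7153 = pi_s_4  (ok)

Answer: 1436/7153 2043/7153 2002/7153 1672/7153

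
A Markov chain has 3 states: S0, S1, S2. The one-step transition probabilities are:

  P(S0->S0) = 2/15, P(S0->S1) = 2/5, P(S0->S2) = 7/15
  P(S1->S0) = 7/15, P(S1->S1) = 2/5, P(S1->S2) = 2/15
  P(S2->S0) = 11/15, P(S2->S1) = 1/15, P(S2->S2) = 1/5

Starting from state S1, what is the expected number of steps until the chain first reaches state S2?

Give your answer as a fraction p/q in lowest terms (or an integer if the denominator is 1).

Let h_i = expected steps to first reach S2 from state i.
Boundary: h_S2 = 0.
First-step equations for the other states:
  h_S0 = 1 + 2/15*h_S0 + 2/5*h_S1 + 7/15*h_S2
  h_S1 = 1 + 7/15*h_S0 + 2/5*h_S1 + 2/15*h_S2

Substituting h_S2 = 0 and rearranging gives the linear system (I - Q) h = 1:
  [13/15, -2/5] . (h_S0, h_S1) = 1
  [-7/15, 3/5] . (h_S0, h_S1) = 1

Solving yields:
  h_S0 = 3
  h_S1 = 4

Starting state is S1, so the expected hitting time is h_S1 = 4.

Answer: 4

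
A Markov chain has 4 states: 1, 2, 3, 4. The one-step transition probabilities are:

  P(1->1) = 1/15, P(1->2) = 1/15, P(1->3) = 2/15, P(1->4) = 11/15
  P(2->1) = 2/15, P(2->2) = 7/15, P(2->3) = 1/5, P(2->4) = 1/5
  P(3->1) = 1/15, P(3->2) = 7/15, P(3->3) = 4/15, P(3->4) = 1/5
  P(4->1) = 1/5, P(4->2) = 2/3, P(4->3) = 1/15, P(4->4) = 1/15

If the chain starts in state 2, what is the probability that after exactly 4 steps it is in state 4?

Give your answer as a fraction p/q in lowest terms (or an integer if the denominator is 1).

Answer: 12043/50625

Derivation:
Computing P^4 by repeated multiplication:
P^1 =
  1: [1/15, 1/15, 2/15, 11/15]
  2: [2/15, 7/15, 1/5, 1/5]
  3: [1/15, 7/15, 4/15, 1/5]
  4: [1/5, 2/3, 1/15, 1/15]
P^2 =
  1: [38/225, 44/75, 8/75, 31/225]
  2: [28/225, 34/75, 8/45, 11/45]
  3: [28/225, 12/25, 14/75, 47/225]
  4: [3/25, 2/5, 41/225, 67/225]
P^3 =
  1: [419/3375, 32/75, 599/3375, 917/3375]
  2: [437/3375, 524/1125, 577/3375, 263/1125]
  3: [427/3375, 172/375, 119/675, 161/675]
  4: [449/3375, 538/1125, 37/225, 757/3375]
P^4 =
  1: [6649/50625, 7954/16875, 8471/50625, 3881/16875]
  2: [29/225, 1558/3375, 8687/50625, 12043/50625]
  3: [6533/50625, 7826/16875, 8683/50625, 3977/16875]
  4: [6503/50625, 2578/5625, 8717/50625, 12203/50625]

(P^4)[2 -> 4] = 12043/50625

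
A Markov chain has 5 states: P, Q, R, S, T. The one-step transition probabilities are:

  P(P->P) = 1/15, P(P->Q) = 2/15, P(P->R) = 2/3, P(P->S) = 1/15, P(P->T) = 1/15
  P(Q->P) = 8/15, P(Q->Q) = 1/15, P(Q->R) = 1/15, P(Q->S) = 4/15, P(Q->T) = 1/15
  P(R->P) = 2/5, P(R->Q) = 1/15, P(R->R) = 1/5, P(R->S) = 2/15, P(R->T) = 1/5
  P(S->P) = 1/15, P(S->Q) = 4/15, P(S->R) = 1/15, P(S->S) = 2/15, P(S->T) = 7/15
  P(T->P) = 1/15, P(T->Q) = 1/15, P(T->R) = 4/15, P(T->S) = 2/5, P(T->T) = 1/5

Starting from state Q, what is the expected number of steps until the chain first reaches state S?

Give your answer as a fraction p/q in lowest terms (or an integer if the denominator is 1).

Let h_i = expected steps to first reach S from state i.
Boundary: h_S = 0.
First-step equations for the other states:
  h_P = 1 + 1/15*h_P + 2/15*h_Q + 2/3*h_R + 1/15*h_S + 1/15*h_T
  h_Q = 1 + 8/15*h_P + 1/15*h_Q + 1/15*h_R + 4/15*h_S + 1/15*h_T
  h_R = 1 + 2/5*h_P + 1/15*h_Q + 1/5*h_R + 2/15*h_S + 1/5*h_T
  h_T = 1 + 1/15*h_P + 1/15*h_Q + 4/15*h_R + 2/5*h_S + 1/5*h_T

Substituting h_S = 0 and rearranging gives the linear system (I - Q) h = 1:
  [14/15, -2/15, -2/3, -1/15] . (h_P, h_Q, h_R, h_T) = 1
  [-8/15, 14/15, -1/15, -1/15] . (h_P, h_Q, h_R, h_T) = 1
  [-2/5, -1/15, 4/5, -1/5] . (h_P, h_Q, h_R, h_T) = 1
  [-1/15, -1/15, -4/15, 4/5] . (h_P, h_Q, h_R, h_T) = 1

Solving yields:
  h_P = 69495/10817
  h_Q = 59190/10817
  h_R = 64650/10817
  h_T = 45795/10817

Starting state is Q, so the expected hitting time is h_Q = 59190/10817.

Answer: 59190/10817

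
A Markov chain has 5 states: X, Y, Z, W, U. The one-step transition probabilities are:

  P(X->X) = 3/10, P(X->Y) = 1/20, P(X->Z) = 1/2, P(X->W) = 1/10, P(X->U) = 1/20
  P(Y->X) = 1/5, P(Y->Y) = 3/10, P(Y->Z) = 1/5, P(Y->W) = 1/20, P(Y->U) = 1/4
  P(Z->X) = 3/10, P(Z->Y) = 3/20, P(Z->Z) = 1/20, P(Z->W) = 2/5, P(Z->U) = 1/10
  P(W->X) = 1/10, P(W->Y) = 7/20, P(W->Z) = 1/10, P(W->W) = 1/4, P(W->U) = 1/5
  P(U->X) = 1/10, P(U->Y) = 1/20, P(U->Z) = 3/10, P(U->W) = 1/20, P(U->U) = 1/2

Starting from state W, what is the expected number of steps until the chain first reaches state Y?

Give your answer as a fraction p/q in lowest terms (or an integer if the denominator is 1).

Let h_i = expected steps to first reach Y from state i.
Boundary: h_Y = 0.
First-step equations for the other states:
  h_X = 1 + 3/10*h_X + 1/20*h_Y + 1/2*h_Z + 1/10*h_W + 1/20*h_U
  h_Z = 1 + 3/10*h_X + 3/20*h_Y + 1/20*h_Z + 2/5*h_W + 1/10*h_U
  h_W = 1 + 1/10*h_X + 7/20*h_Y + 1/10*h_Z + 1/4*h_W + 1/5*h_U
  h_U = 1 + 1/10*h_X + 1/20*h_Y + 3/10*h_Z + 1/20*h_W + 1/2*h_U

Substituting h_Y = 0 and rearranging gives the linear system (I - Q) h = 1:
  [7/10, -1/2, -1/10, -1/20] . (h_X, h_Z, h_W, h_U) = 1
  [-3/10, 19/20, -2/5, -1/10] . (h_X, h_Z, h_W, h_U) = 1
  [-1/10, -1/10, 3/4, -1/5] . (h_X, h_Z, h_W, h_U) = 1
  [-1/10, -3/10, -1/20, 1/2] . (h_X, h_Z, h_W, h_U) = 1

Solving yields:
  h_X = 30850/4227
  h_Z = 9000/1409
  h_W = 22160/4227
  h_U = 33040/4227

Starting state is W, so the expected hitting time is h_W = 22160/4227.

Answer: 22160/4227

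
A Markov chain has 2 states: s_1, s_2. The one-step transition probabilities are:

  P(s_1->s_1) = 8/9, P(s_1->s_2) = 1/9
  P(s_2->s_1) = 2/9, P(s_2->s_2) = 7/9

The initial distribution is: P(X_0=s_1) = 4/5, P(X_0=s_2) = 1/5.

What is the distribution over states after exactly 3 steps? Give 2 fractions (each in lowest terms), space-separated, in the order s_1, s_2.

Propagating the distribution step by step (d_{t+1} = d_t * P):
d_0 = (s_1=4/5, s_2=1/5)
  d_1[s_1] = 4/5*8/9 + 1/5*2/9 = 34/45
  d_1[s_2] = 4/5*1/9 + 1/5*7/9 = 11/45
d_1 = (s_1=34/45, s_2=11/45)
  d_2[s_1] = 34/45*8/9 + 11/45*2/9 = 98/135
  d_2[s_2] = 34/45*1/9 + 11/45*7/9 = 37/135
d_2 = (s_1=98/135, s_2=37/135)
  d_3[s_1] = 98/135*8/9 + 37/135*2/9 = 286/405
  d_3[s_2] = 98/135*1/9 + 37/135*7/9 = 119/405
d_3 = (s_1=286/405, s_2=119/405)

Answer: 286/405 119/405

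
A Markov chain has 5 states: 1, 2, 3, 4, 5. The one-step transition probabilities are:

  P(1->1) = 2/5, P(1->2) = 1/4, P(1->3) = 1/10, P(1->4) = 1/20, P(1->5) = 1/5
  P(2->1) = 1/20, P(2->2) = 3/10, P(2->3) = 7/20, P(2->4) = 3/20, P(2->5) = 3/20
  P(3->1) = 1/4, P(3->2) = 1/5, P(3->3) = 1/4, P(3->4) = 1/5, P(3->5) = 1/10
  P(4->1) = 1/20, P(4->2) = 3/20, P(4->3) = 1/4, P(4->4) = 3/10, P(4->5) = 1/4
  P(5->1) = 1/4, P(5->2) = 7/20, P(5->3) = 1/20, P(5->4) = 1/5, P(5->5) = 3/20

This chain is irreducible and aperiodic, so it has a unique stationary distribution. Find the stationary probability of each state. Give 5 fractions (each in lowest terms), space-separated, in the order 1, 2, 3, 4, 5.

Answer: 1635/8443 2119/8443 1796/8443 1486/8443 1407/8443

Derivation:
The stationary distribution satisfies pi = pi * P, i.e.:
  pi_1 = 2/5*pi_1 + 1/20*pi_2 + 1/4*pi_3 + 1/20*pi_4 + 1/4*pi_5
  pi_2 = 1/4*pi_1 + 3/10*pi_2 + 1/5*pi_3 + 3/20*pi_4 + 7/20*pi_5
  pi_3 = 1/10*pi_1 + 7/20*pi_2 + 1/4*pi_3 + 1/4*pi_4 + 1/20*pi_5
  pi_4 = 1/20*pi_1 + 3/20*pi_2 + 1/5*pi_3 + 3/10*pi_4 + 1/5*pi_5
  pi_5 = 1/5*pi_1 + 3/20*pi_2 + 1/10*pi_3 + 1/4*pi_4 + 3/20*pi_5
with normalization: pi_1 + pi_2 + pi_3 + pi_4 + pi_5 = 1.

Using the first 4 balance equations plus normalization, the linear system A*pi = b is:
  [-3/5, 1/20, 1/4, 1/20, 1/4] . pi = 0
  [1/4, -7/10, 1/5, 3/20, 7/20] . pi = 0
  [1/10, 7/20, -3/4, 1/4, 1/20] . pi = 0
  [1/20, 3/20, 1/5, -7/10, 1/5] . pi = 0
  [1, 1, 1, 1, 1] . pi = 1

Solving yields:
  pi_1 = 1635/8443
  pi_2 = 2119/8443
  pi_3 = 1796/8443
  pi_4 = 1486/8443
  pi_5 = 1407/8443

Verification (pi * P):
  1635/8443*2/5 + 2119/8443*1/20 + 1796/8443*1/4 + 1486/8443*1/20 + 1407/8443*1/4 = 1635/8443 = pi_1  (ok)
  1635/8443*1/4 + 2119/8443*3/10 + 1796/8443*1/5 + 1486/8443*3/20 + 1407/8443*7/20 = 2119/8443 = pi_2  (ok)
  1635/8443*1/10 + 2119/8443*7/20 + 1796/8443*1/4 + 1486/8443*1/4 + 1407/8443*1/20 = 1796/8443 = pi_3  (ok)
  1635/8443*1/20 + 2119/8443*3/20 + 1796/8443*1/5 + 1486/8443*3/10 + 1407/8443*1/5 = 1486/8443 = pi_4  (ok)
  1635/8443*1/5 + 2119/8443*3/20 + 1796/8443*1/10 + 1486/8443*1/4 + 1407/8443*3/20 = 1407/8443 = pi_5  (ok)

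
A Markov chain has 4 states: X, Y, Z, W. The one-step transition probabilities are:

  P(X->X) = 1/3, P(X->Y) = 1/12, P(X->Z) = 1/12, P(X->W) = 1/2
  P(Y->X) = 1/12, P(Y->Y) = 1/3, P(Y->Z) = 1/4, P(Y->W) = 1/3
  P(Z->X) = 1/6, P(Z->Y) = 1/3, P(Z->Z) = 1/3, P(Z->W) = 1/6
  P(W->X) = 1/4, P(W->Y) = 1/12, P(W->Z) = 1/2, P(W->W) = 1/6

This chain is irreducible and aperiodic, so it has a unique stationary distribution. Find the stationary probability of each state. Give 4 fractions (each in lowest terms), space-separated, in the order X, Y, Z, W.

Answer: 29/141 151/705 218/705 191/705

Derivation:
The stationary distribution satisfies pi = pi * P, i.e.:
  pi_X = 1/3*pi_X + 1/12*pi_Y + 1/6*pi_Z + 1/4*pi_W
  pi_Y = 1/12*pi_X + 1/3*pi_Y + 1/3*pi_Z + 1/12*pi_W
  pi_Z = 1/12*pi_X + 1/4*pi_Y + 1/3*pi_Z + 1/2*pi_W
  pi_W = 1/2*pi_X + 1/3*pi_Y + 1/6*pi_Z + 1/6*pi_W
with normalization: pi_X + pi_Y + pi_Z + pi_W = 1.

Using the first 3 balance equations plus normalization, the linear system A*pi = b is:
  [-2/3, 1/12, 1/6, 1/4] . pi = 0
  [1/12, -2/3, 1/3, 1/12] . pi = 0
  [1/12, 1/4, -2/3, 1/2] . pi = 0
  [1, 1, 1, 1] . pi = 1

Solving yields:
  pi_X = 29/141
  pi_Y = 151/705
  pi_Z = 218/705
  pi_W = 191/705

Verification (pi * P):
  29/141*1/3 + 151/705*1/12 + 218/705*1/6 + 191/705*1/4 = 29/141 = pi_X  (ok)
  29/141*1/12 + 151/705*1/3 + 218/705*1/3 + 191/705*1/12 = 151/705 = pi_Y  (ok)
  29/141*1/12 + 151/705*1/4 + 218/705*1/3 + 191/705*1/2 = 218/705 = pi_Z  (ok)
  29/141*1/2 + 151/705*1/3 + 218/705*1/6 + 191/705*1/6 = 191/705 = pi_W  (ok)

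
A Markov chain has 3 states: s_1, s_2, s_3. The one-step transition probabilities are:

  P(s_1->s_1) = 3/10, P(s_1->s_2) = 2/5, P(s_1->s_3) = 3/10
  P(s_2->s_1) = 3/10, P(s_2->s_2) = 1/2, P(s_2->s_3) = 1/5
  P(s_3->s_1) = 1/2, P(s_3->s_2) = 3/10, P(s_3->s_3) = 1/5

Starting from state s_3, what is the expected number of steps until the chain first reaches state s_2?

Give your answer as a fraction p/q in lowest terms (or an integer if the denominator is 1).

Answer: 120/41

Derivation:
Let h_i = expected steps to first reach s_2 from state i.
Boundary: h_s_2 = 0.
First-step equations for the other states:
  h_s_1 = 1 + 3/10*h_s_1 + 2/5*h_s_2 + 3/10*h_s_3
  h_s_3 = 1 + 1/2*h_s_1 + 3/10*h_s_2 + 1/5*h_s_3

Substituting h_s_2 = 0 and rearranging gives the linear system (I - Q) h = 1:
  [7/10, -3/10] . (h_s_1, h_s_3) = 1
  [-1/2, 4/5] . (h_s_1, h_s_3) = 1

Solving yields:
  h_s_1 = 110/41
  h_s_3 = 120/41

Starting state is s_3, so the expected hitting time is h_s_3 = 120/41.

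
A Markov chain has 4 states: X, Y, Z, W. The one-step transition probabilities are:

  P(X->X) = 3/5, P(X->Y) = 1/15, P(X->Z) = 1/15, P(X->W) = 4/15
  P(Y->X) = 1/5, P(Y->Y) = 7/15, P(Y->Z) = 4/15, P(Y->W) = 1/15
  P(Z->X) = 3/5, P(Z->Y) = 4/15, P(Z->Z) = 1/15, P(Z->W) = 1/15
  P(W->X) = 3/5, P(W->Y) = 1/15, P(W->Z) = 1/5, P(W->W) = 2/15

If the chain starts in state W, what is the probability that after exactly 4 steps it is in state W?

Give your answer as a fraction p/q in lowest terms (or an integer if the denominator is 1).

Answer: 9566/50625

Derivation:
Computing P^4 by repeated multiplication:
P^1 =
  X: [3/5, 1/15, 1/15, 4/15]
  Y: [1/5, 7/15, 4/15, 1/15]
  Z: [3/5, 4/15, 1/15, 1/15]
  W: [3/5, 1/15, 1/5, 2/15]
P^2 =
  X: [43/75, 8/75, 26/225, 46/225]
  Y: [31/75, 23/75, 38/225, 1/9]
  Z: [37/75, 14/75, 29/225, 43/225]
  W: [43/75, 2/15, 22/225, 44/225]
P^3 =
  X: [209/375, 149/1125, 389/3375, 658/3375]
  Y: [179/375, 251/1125, 482/3375, 529/3375]
  Z: [197/375, 188/1125, 437/3375, 601/3375]
  W: [41/75, 157/1125, 403/3375, 656/3375]
P^4 =
  X: [3077/5625, 2408/16875, 6032/50625, 9676/50625]
  Y: [2873/5625, 3113/16875, 6692/50625, 8737/50625]
  Z: [2999/5625, 538/3375, 6269/50625, 1859/10125]
  W: [3061/5625, 494/3375, 244/2025, 9566/50625]

(P^4)[W -> W] = 9566/50625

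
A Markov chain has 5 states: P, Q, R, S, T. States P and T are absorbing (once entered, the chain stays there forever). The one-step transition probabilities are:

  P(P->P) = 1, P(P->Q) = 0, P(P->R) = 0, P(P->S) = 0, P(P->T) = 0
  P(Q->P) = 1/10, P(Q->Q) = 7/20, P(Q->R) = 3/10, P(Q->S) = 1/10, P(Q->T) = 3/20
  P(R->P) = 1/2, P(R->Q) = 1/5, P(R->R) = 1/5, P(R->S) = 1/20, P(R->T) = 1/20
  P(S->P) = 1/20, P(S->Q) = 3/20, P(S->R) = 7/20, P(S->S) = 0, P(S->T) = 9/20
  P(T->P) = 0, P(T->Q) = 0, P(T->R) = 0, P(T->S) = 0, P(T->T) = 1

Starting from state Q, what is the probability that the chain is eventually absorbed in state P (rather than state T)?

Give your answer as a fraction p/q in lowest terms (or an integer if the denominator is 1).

Answer: 2004/3419

Derivation:
Let a_i = P(absorbed in P | start in state i).
Boundary conditions: a_P = 1, a_T = 0.
For each transient state i, a_i = sum_j P(i->j) * a_j:
  a_Q = 1/10*a_P + 7/20*a_Q + 3/10*a_R + 1/10*a_S + 3/20*a_T
  a_R = 1/2*a_P + 1/5*a_Q + 1/5*a_R + 1/20*a_S + 1/20*a_T
  a_S = 1/20*a_P + 3/20*a_Q + 7/20*a_R + 0*a_S + 9/20*a_T

Substituting a_P = 1 and a_T = 0, rearrange to (I - Q) a = r where r[i] = P(i -> P):
  [13/20, -3/10, -1/10] . (a_Q, a_R, a_S) = 1/10
  [-1/5, 4/5, -1/20] . (a_Q, a_R, a_S) = 1/2
  [-3/20, -7/20, 1] . (a_Q, a_R, a_S) = 1/20

Solving yields:
  a_Q = 2004/3419
  a_R = 2727/3419
  a_S = 1426/3419

Starting state is Q, so the absorption probability is a_Q = 2004/3419.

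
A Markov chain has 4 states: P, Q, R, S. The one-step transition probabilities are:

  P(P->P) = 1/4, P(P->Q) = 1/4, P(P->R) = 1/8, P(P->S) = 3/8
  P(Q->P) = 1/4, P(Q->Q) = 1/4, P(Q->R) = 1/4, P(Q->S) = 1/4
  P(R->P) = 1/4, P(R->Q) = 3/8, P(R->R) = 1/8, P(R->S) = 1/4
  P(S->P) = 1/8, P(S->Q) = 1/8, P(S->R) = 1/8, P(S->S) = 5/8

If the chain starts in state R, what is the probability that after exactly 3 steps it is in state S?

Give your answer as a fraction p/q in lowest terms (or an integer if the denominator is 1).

Answer: 107/256

Derivation:
Computing P^3 by repeated multiplication:
P^1 =
  P: [1/4, 1/4, 1/8, 3/8]
  Q: [1/4, 1/4, 1/4, 1/4]
  R: [1/4, 3/8, 1/8, 1/4]
  S: [1/8, 1/8, 1/8, 5/8]
P^2 =
  P: [13/64, 7/32, 5/32, 27/64]
  Q: [7/32, 1/4, 5/32, 3/8]
  R: [7/32, 15/64, 11/64, 3/8]
  S: [11/64, 3/16, 9/64, 1/2]
P^3 =
  P: [101/512, 111/512, 39/256, 111/256]
  Q: [13/64, 57/256, 5/32, 107/256]
  R: [13/64, 115/512, 79/512, 107/256]
  S: [3/16, 105/512, 19/128, 235/512]

(P^3)[R -> S] = 107/256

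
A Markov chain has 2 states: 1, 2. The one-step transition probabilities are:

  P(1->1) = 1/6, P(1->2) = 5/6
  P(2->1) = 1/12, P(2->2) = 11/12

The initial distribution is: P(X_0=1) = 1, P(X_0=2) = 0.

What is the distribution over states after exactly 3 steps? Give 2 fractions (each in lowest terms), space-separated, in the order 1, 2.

Propagating the distribution step by step (d_{t+1} = d_t * P):
d_0 = (1=1, 2=0)
  d_1[1] = 1*1/6 + 0*1/12 = 1/6
  d_1[2] = 1*5/6 + 0*11/12 = 5/6
d_1 = (1=1/6, 2=5/6)
  d_2[1] = 1/6*1/6 + 5/6*1/12 = 7/72
  d_2[2] = 1/6*5/6 + 5/6*11/12 = 65/72
d_2 = (1=7/72, 2=65/72)
  d_3[1] = 7/72*1/6 + 65/72*1/12 = 79/864
  d_3[2] = 7/72*5/6 + 65/72*11/12 = 785/864
d_3 = (1=79/864, 2=785/864)

Answer: 79/864 785/864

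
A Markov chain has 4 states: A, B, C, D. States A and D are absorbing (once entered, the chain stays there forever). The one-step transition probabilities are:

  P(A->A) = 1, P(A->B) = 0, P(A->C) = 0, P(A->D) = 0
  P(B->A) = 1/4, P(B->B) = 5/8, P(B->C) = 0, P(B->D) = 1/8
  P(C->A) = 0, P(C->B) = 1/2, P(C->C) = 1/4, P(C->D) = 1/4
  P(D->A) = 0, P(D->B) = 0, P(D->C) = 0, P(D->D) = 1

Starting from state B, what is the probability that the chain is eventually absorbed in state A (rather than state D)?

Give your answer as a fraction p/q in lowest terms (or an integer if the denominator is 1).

Answer: 2/3

Derivation:
Let a_i = P(absorbed in A | start in state i).
Boundary conditions: a_A = 1, a_D = 0.
For each transient state i, a_i = sum_j P(i->j) * a_j:
  a_B = 1/4*a_A + 5/8*a_B + 0*a_C + 1/8*a_D
  a_C = 0*a_A + 1/2*a_B + 1/4*a_C + 1/4*a_D

Substituting a_A = 1 and a_D = 0, rearrange to (I - Q) a = r where r[i] = P(i -> A):
  [3/8, 0] . (a_B, a_C) = 1/4
  [-1/2, 3/4] . (a_B, a_C) = 0

Solving yields:
  a_B = 2/3
  a_C = 4/9

Starting state is B, so the absorption probability is a_B = 2/3.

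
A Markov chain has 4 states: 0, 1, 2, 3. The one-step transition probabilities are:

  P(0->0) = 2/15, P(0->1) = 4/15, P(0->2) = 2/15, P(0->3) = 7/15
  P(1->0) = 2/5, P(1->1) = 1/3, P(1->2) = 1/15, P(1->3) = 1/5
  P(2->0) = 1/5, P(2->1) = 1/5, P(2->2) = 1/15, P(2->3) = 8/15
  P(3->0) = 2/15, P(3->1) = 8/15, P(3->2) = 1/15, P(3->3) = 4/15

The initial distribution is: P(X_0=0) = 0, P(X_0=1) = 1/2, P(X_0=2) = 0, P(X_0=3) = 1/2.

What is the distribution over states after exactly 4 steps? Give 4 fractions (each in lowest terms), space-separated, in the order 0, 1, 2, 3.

Answer: 11986/50625 37453/101250 4162/50625 31501/101250

Derivation:
Propagating the distribution step by step (d_{t+1} = d_t * P):
d_0 = (0=0, 1=1/2, 2=0, 3=1/2)
  d_1[0] = 0*2/15 + 1/2*2/5 + 0*1/5 + 1/2*2/15 = 4/15
  d_1[1] = 0*4/15 + 1/2*1/3 + 0*1/5 + 1/2*8/15 = 13/30
  d_1[2] = 0*2/15 + 1/2*1/15 + 0*1/15 + 1/2*1/15 = 1/15
  d_1[3] = 0*7/15 + 1/2*1/5 + 0*8/15 + 1/2*4/15 = 7/30
d_1 = (0=4/15, 1=13/30, 2=1/15, 3=7/30)
  d_2[0] = 4/15*2/15 + 13/30*2/5 + 1/15*1/5 + 7/30*2/15 = 19/75
  d_2[1] = 4/15*4/15 + 13/30*1/3 + 1/15*1/5 + 7/30*8/15 = 53/150
  d_2[2] = 4/15*2/15 + 13/30*1/15 + 1/15*1/15 + 7/30*1/15 = 19/225
  d_2[3] = 4/15*7/15 + 13/30*1/5 + 1/15*8/15 + 7/30*4/15 = 139/450
d_2 = (0=19/75, 1=53/150, 2=19/225, 3=139/450)
  d_3[0] = 19/75*2/15 + 53/150*2/5 + 19/225*1/5 + 139/450*2/15 = 787/3375
  d_3[1] = 19/75*4/15 + 53/150*1/3 + 19/225*1/5 + 139/450*8/15 = 2477/6750
  d_3[2] = 19/75*2/15 + 53/150*1/15 + 19/225*1/15 + 139/450*1/15 = 94/1125
  d_3[3] = 19/75*7/15 + 53/150*1/5 + 19/225*8/15 + 139/450*4/15 = 427/1350
d_3 = (0=787/3375, 1=2477/6750, 2=94/1125, 3=427/1350)
  d_4[0] = 787/3375*2/15 + 2477/6750*2/5 + 94/1125*1/5 + 427/1350*2/15 = 11986/50625
  d_4[1] = 787/3375*4/15 + 2477/6750*1/3 + 94/1125*1/5 + 427/1350*8/15 = 37453/101250
  d_4[2] = 787/3375*2/15 + 2477/6750*1/15 + 94/1125*1/15 + 427/1350*1/15 = 4162/50625
  d_4[3] = 787/3375*7/15 + 2477/6750*1/5 + 94/1125*8/15 + 427/1350*4/15 = 31501/101250
d_4 = (0=11986/50625, 1=37453/101250, 2=4162/50625, 3=31501/101250)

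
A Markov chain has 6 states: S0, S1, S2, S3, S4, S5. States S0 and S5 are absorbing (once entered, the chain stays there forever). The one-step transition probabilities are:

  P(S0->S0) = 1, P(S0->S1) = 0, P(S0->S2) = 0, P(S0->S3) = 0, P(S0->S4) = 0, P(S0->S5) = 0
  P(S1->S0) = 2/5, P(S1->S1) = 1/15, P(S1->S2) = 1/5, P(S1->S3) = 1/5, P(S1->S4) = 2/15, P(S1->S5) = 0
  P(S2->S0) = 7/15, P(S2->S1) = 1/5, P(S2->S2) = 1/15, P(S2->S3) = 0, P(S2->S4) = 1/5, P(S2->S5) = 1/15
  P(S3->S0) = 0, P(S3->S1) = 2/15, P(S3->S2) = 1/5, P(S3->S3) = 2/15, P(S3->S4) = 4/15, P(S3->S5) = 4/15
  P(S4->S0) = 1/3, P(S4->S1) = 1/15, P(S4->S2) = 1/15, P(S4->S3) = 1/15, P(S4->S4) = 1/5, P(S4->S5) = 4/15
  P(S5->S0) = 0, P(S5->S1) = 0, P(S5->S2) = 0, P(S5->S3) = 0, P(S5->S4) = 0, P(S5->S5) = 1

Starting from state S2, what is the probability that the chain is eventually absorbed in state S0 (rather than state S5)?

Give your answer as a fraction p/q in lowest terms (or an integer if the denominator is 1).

Answer: 10157/12778

Derivation:
Let a_i = P(absorbed in S0 | start in state i).
Boundary conditions: a_S0 = 1, a_S5 = 0.
For each transient state i, a_i = sum_j P(i->j) * a_j:
  a_S1 = 2/5*a_S0 + 1/15*a_S1 + 1/5*a_S2 + 1/5*a_S3 + 2/15*a_S4 + 0*a_S5
  a_S2 = 7/15*a_S0 + 1/5*a_S1 + 1/15*a_S2 + 0*a_S3 + 1/5*a_S4 + 1/15*a_S5
  a_S3 = 0*a_S0 + 2/15*a_S1 + 1/5*a_S2 + 2/15*a_S3 + 4/15*a_S4 + 4/15*a_S5
  a_S4 = 1/3*a_S0 + 1/15*a_S1 + 1/15*a_S2 + 1/15*a_S3 + 1/5*a_S4 + 4/15*a_S5

Substituting a_S0 = 1 and a_S5 = 0, rearrange to (I - Q) a = r where r[i] = P(i -> S0):
  [14/15, -1/5, -1/5, -2/15] . (a_S1, a_S2, a_S3, a_S4) = 2/5
  [-1/5, 14/15, 0, -1/5] . (a_S1, a_S2, a_S3, a_S4) = 7/15
  [-2/15, -1/5, 13/15, -4/15] . (a_S1, a_S2, a_S3, a_S4) = 0
  [-1/15, -1/15, -1/15, 4/5] . (a_S1, a_S2, a_S3, a_S4) = 1/3

Solving yields:
  a_S1 = 5029/6389
  a_S2 = 10157/12778
  a_S3 = 6207/12778
  a_S4 = 3763/6389

Starting state is S2, so the absorption probability is a_S2 = 10157/12778.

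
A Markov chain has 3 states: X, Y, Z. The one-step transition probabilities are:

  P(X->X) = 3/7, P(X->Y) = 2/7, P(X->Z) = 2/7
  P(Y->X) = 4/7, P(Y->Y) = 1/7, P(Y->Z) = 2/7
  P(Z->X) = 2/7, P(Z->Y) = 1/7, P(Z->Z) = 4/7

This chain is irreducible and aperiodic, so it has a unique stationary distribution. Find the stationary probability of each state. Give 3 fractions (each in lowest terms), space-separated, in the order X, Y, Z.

The stationary distribution satisfies pi = pi * P, i.e.:
  pi_X = 3/7*pi_X + 4/7*pi_Y + 2/7*pi_Z
  pi_Y = 2/7*pi_X + 1/7*pi_Y + 1/7*pi_Z
  pi_Z = 2/7*pi_X + 2/7*pi_Y + 4/7*pi_Z
with normalization: pi_X + pi_Y + pi_Z = 1.

Using the first 2 balance equations plus normalization, the linear system A*pi = b is:
  [-4/7, 4/7, 2/7] . pi = 0
  [2/7, -6/7, 1/7] . pi = 0
  [1, 1, 1] . pi = 1

Solving yields:
  pi_X = 2/5
  pi_Y = 1/5
  pi_Z = 2/5

Verification (pi * P):
  2/5*3/7 + 1/5*4/7 + 2/5*2/7 = 2/5 = pi_X  (ok)
  2/5*2/7 + 1/5*1/7 + 2/5*1/7 = 1/5 = pi_Y  (ok)
  2/5*2/7 + 1/5*2/7 + 2/5*4/7 = 2/5 = pi_Z  (ok)

Answer: 2/5 1/5 2/5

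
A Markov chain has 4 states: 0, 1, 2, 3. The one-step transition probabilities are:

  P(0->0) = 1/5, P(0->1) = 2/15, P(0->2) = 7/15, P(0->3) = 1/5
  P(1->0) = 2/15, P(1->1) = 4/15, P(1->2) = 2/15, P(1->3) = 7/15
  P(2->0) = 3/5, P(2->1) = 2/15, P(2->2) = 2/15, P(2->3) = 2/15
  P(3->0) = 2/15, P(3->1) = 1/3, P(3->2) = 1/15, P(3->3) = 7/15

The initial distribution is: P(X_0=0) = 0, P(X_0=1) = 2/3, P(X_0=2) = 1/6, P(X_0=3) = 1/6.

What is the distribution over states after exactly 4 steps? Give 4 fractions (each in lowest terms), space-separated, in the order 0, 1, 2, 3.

Answer: 7801/33750 7171/30375 28277/151875 105277/303750

Derivation:
Propagating the distribution step by step (d_{t+1} = d_t * P):
d_0 = (0=0, 1=2/3, 2=1/6, 3=1/6)
  d_1[0] = 0*1/5 + 2/3*2/15 + 1/6*3/5 + 1/6*2/15 = 19/90
  d_1[1] = 0*2/15 + 2/3*4/15 + 1/6*2/15 + 1/6*1/3 = 23/90
  d_1[2] = 0*7/15 + 2/3*2/15 + 1/6*2/15 + 1/6*1/15 = 11/90
  d_1[3] = 0*1/5 + 2/3*7/15 + 1/6*2/15 + 1/6*7/15 = 37/90
d_1 = (0=19/90, 1=23/90, 2=11/90, 3=37/90)
  d_2[0] = 19/90*1/5 + 23/90*2/15 + 11/90*3/5 + 37/90*2/15 = 46/225
  d_2[1] = 19/90*2/15 + 23/90*4/15 + 11/90*2/15 + 37/90*1/3 = 337/1350
  d_2[2] = 19/90*7/15 + 23/90*2/15 + 11/90*2/15 + 37/90*1/15 = 119/675
  d_2[3] = 19/90*1/5 + 23/90*7/15 + 11/90*2/15 + 37/90*7/15 = 499/1350
d_2 = (0=46/225, 1=337/1350, 2=119/675, 3=499/1350)
  d_3[0] = 46/225*1/5 + 337/1350*2/15 + 119/675*3/5 + 499/1350*2/15 = 2321/10125
  d_3[1] = 46/225*2/15 + 337/1350*4/15 + 119/675*2/15 + 499/1350*1/3 = 4871/20250
  d_3[2] = 46/225*7/15 + 337/1350*2/15 + 119/675*2/15 + 499/1350*1/15 = 3581/20250
  d_3[3] = 46/225*1/5 + 337/1350*7/15 + 119/675*2/15 + 499/1350*7/15 = 3578/10125
d_3 = (0=2321/10125, 1=4871/20250, 2=3581/20250, 3=3578/10125)
  d_4[0] = 2321/10125*1/5 + 4871/20250*2/15 + 3581/20250*3/5 + 3578/10125*2/15 = 7801/33750
  d_4[1] = 2321/10125*2/15 + 4871/20250*4/15 + 3581/20250*2/15 + 3578/10125*1/3 = 7171/30375
  d_4[2] = 2321/10125*7/15 + 4871/20250*2/15 + 3581/20250*2/15 + 3578/10125*1/15 = 28277/151875
  d_4[3] = 2321/10125*1/5 + 4871/20250*7/15 + 3581/20250*2/15 + 3578/10125*7/15 = 105277/303750
d_4 = (0=7801/33750, 1=7171/30375, 2=28277/151875, 3=105277/303750)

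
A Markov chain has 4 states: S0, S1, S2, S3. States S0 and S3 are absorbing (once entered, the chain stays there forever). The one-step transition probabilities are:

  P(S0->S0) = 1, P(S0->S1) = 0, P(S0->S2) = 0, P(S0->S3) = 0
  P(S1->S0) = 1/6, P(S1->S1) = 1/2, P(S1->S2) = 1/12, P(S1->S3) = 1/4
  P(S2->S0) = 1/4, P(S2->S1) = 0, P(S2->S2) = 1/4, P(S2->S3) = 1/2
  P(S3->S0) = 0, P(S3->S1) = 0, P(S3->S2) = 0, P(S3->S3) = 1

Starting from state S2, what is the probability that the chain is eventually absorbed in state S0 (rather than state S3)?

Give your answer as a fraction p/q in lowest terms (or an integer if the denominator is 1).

Let a_i = P(absorbed in S0 | start in state i).
Boundary conditions: a_S0 = 1, a_S3 = 0.
For each transient state i, a_i = sum_j P(i->j) * a_j:
  a_S1 = 1/6*a_S0 + 1/2*a_S1 + 1/12*a_S2 + 1/4*a_S3
  a_S2 = 1/4*a_S0 + 0*a_S1 + 1/4*a_S2 + 1/2*a_S3

Substituting a_S0 = 1 and a_S3 = 0, rearrange to (I - Q) a = r where r[i] = P(i -> S0):
  [1/2, -1/12] . (a_S1, a_S2) = 1/6
  [0, 3/4] . (a_S1, a_S2) = 1/4

Solving yields:
  a_S1 = 7/18
  a_S2 = 1/3

Starting state is S2, so the absorption probability is a_S2 = 1/3.

Answer: 1/3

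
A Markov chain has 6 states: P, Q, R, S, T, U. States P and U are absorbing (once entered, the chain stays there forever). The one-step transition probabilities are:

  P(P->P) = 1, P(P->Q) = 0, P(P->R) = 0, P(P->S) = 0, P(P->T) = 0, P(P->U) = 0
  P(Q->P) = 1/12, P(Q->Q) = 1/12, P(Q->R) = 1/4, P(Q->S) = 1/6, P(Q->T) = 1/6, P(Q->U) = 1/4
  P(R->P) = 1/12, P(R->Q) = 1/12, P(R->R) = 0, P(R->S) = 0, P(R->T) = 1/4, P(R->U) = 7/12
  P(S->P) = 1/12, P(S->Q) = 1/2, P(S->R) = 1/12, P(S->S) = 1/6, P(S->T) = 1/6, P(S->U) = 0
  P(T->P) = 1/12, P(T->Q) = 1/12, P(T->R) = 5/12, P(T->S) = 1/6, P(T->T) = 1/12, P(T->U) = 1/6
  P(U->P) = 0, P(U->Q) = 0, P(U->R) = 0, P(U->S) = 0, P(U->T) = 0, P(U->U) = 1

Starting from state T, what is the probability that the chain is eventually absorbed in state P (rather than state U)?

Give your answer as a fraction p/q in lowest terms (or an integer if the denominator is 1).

Let a_i = P(absorbed in P | start in state i).
Boundary conditions: a_P = 1, a_U = 0.
For each transient state i, a_i = sum_j P(i->j) * a_j:
  a_Q = 1/12*a_P + 1/12*a_Q + 1/4*a_R + 1/6*a_S + 1/6*a_T + 1/4*a_U
  a_R = 1/12*a_P + 1/12*a_Q + 0*a_R + 0*a_S + 1/4*a_T + 7/12*a_U
  a_S = 1/12*a_P + 1/2*a_Q + 1/12*a_R + 1/6*a_S + 1/6*a_T + 0*a_U
  a_T = 1/12*a_P + 1/12*a_Q + 5/12*a_R + 1/6*a_S + 1/12*a_T + 1/6*a_U

Substituting a_P = 1 and a_U = 0, rearrange to (I - Q) a = r where r[i] = P(i -> P):
  [11/12, -1/4, -1/6, -1/6] . (a_Q, a_R, a_S, a_T) = 1/12
  [-1/12, 1, 0, -1/4] . (a_Q, a_R, a_S, a_T) = 1/12
  [-1/2, -1/12, 5/6, -1/6] . (a_Q, a_R, a_S, a_T) = 1/12
  [-1/12, -5/12, -1/6, 11/12] . (a_Q, a_R, a_S, a_T) = 1/12

Solving yields:
  a_Q = 566/2407
  a_R = 787/4814
  a_S = 2945/9628
  a_T = 583/2407

Starting state is T, so the absorption probability is a_T = 583/2407.

Answer: 583/2407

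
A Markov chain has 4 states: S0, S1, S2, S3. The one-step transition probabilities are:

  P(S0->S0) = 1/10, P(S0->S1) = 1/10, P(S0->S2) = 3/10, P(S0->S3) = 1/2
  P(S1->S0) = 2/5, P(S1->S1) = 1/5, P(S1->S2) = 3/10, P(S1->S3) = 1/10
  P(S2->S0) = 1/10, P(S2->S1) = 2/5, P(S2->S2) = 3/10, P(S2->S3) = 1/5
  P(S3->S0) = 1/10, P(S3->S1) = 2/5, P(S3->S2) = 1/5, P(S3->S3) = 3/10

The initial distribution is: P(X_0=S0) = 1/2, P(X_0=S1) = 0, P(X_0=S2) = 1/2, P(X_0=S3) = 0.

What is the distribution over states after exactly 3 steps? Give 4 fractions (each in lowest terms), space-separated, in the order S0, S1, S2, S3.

Propagating the distribution step by step (d_{t+1} = d_t * P):
d_0 = (S0=1/2, S1=0, S2=1/2, S3=0)
  d_1[S0] = 1/2*1/10 + 0*2/5 + 1/2*1/10 + 0*1/10 = 1/10
  d_1[S1] = 1/2*1/10 + 0*1/5 + 1/2*2/5 + 0*2/5 = 1/4
  d_1[S2] = 1/2*3/10 + 0*3/10 + 1/2*3/10 + 0*1/5 = 3/10
  d_1[S3] = 1/2*1/2 + 0*1/10 + 1/2*1/5 + 0*3/10 = 7/20
d_1 = (S0=1/10, S1=1/4, S2=3/10, S3=7/20)
  d_2[S0] = 1/10*1/10 + 1/4*2/5 + 3/10*1/10 + 7/20*1/10 = 7/40
  d_2[S1] = 1/10*1/10 + 1/4*1/5 + 3/10*2/5 + 7/20*2/5 = 8/25
  d_2[S2] = 1/10*3/10 + 1/4*3/10 + 3/10*3/10 + 7/20*1/5 = 53/200
  d_2[S3] = 1/10*1/2 + 1/4*1/10 + 3/10*1/5 + 7/20*3/10 = 6/25
d_2 = (S0=7/40, S1=8/25, S2=53/200, S3=6/25)
  d_3[S0] = 7/40*1/10 + 8/25*2/5 + 53/200*1/10 + 6/25*1/10 = 49/250
  d_3[S1] = 7/40*1/10 + 8/25*1/5 + 53/200*2/5 + 6/25*2/5 = 567/2000
  d_3[S2] = 7/40*3/10 + 8/25*3/10 + 53/200*3/10 + 6/25*1/5 = 69/250
  d_3[S3] = 7/40*1/2 + 8/25*1/10 + 53/200*1/5 + 6/25*3/10 = 489/2000
d_3 = (S0=49/250, S1=567/2000, S2=69/250, S3=489/2000)

Answer: 49/250 567/2000 69/250 489/2000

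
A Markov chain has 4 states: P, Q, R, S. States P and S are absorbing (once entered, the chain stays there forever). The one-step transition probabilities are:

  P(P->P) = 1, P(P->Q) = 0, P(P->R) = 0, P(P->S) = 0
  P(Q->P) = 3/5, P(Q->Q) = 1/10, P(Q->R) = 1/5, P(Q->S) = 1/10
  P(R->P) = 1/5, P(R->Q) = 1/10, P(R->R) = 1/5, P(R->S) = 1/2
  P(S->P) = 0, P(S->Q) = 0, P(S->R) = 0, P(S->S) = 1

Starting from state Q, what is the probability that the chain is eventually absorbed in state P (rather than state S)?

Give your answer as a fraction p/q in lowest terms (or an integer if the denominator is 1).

Answer: 26/35

Derivation:
Let a_i = P(absorbed in P | start in state i).
Boundary conditions: a_P = 1, a_S = 0.
For each transient state i, a_i = sum_j P(i->j) * a_j:
  a_Q = 3/5*a_P + 1/10*a_Q + 1/5*a_R + 1/10*a_S
  a_R = 1/5*a_P + 1/10*a_Q + 1/5*a_R + 1/2*a_S

Substituting a_P = 1 and a_S = 0, rearrange to (I - Q) a = r where r[i] = P(i -> P):
  [9/10, -1/5] . (a_Q, a_R) = 3/5
  [-1/10, 4/5] . (a_Q, a_R) = 1/5

Solving yields:
  a_Q = 26/35
  a_R = 12/35

Starting state is Q, so the absorption probability is a_Q = 26/35.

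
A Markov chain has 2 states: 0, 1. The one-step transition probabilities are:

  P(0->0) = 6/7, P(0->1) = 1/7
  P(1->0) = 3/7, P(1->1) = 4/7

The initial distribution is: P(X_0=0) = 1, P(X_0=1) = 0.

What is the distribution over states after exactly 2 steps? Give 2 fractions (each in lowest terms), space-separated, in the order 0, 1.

Propagating the distribution step by step (d_{t+1} = d_t * P):
d_0 = (0=1, 1=0)
  d_1[0] = 1*6/7 + 0*3/7 = 6/7
  d_1[1] = 1*1/7 + 0*4/7 = 1/7
d_1 = (0=6/7, 1=1/7)
  d_2[0] = 6/7*6/7 + 1/7*3/7 = 39/49
  d_2[1] = 6/7*1/7 + 1/7*4/7 = 10/49
d_2 = (0=39/49, 1=10/49)

Answer: 39/49 10/49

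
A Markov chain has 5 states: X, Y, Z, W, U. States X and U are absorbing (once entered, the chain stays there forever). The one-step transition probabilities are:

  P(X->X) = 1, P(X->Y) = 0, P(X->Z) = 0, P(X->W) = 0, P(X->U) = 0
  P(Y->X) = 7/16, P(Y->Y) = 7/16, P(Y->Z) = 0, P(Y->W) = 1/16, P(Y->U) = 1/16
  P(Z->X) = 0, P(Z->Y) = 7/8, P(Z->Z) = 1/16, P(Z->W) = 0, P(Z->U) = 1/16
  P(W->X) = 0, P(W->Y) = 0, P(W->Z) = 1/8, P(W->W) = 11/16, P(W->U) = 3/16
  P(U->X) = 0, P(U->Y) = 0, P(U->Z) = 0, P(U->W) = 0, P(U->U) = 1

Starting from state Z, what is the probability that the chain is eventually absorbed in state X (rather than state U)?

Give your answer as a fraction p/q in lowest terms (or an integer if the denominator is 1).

Let a_i = P(absorbed in X | start in state i).
Boundary conditions: a_X = 1, a_U = 0.
For each transient state i, a_i = sum_j P(i->j) * a_j:
  a_Y = 7/16*a_X + 7/16*a_Y + 0*a_Z + 1/16*a_W + 1/16*a_U
  a_Z = 0*a_X + 7/8*a_Y + 1/16*a_Z + 0*a_W + 1/16*a_U
  a_W = 0*a_X + 0*a_Y + 1/8*a_Z + 11/16*a_W + 3/16*a_U

Substituting a_X = 1 and a_U = 0, rearrange to (I - Q) a = r where r[i] = P(i -> X):
  [9/16, 0, -1/16] . (a_Y, a_Z, a_W) = 7/16
  [-7/8, 15/16, 0] . (a_Y, a_Z, a_W) = 0
  [0, -1/8, 5/16] . (a_Y, a_Z, a_W) = 0

Solving yields:
  a_Y = 525/647
  a_Z = 490/647
  a_W = 196/647

Starting state is Z, so the absorption probability is a_Z = 490/647.

Answer: 490/647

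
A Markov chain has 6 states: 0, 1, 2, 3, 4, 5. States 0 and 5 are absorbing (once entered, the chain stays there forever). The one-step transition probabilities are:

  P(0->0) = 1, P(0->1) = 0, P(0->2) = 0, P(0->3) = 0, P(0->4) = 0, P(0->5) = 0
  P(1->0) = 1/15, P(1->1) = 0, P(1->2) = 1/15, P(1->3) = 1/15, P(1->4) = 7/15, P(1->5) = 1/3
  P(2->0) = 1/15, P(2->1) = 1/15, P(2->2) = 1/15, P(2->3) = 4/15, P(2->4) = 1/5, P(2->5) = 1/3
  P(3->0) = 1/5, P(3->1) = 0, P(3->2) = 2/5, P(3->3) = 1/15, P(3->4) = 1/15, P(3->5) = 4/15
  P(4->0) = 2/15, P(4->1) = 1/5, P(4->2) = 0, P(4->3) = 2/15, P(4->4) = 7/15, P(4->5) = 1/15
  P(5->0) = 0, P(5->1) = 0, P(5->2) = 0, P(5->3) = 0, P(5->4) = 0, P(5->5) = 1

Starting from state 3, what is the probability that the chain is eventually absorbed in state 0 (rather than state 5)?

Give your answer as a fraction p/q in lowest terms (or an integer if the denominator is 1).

Answer: 2945/7796

Derivation:
Let a_i = P(absorbed in 0 | start in state i).
Boundary conditions: a_0 = 1, a_5 = 0.
For each transient state i, a_i = sum_j P(i->j) * a_j:
  a_1 = 1/15*a_0 + 0*a_1 + 1/15*a_2 + 1/15*a_3 + 7/15*a_4 + 1/3*a_5
  a_2 = 1/15*a_0 + 1/15*a_1 + 1/15*a_2 + 4/15*a_3 + 1/5*a_4 + 1/3*a_5
  a_3 = 1/5*a_0 + 0*a_1 + 2/5*a_2 + 1/15*a_3 + 1/15*a_4 + 4/15*a_5
  a_4 = 2/15*a_0 + 1/5*a_1 + 0*a_2 + 2/15*a_3 + 7/15*a_4 + 1/15*a_5

Substituting a_0 = 1 and a_5 = 0, rearrange to (I - Q) a = r where r[i] = P(i -> 0):
  [1, -1/15, -1/15, -7/15] . (a_1, a_2, a_3, a_4) = 1/15
  [-1/15, 14/15, -4/15, -1/5] . (a_1, a_2, a_3, a_4) = 1/15
  [0, -2/5, 14/15, -1/15] . (a_1, a_2, a_3, a_4) = 1/5
  [-1/5, 0, -2/15, 8/15] . (a_1, a_2, a_3, a_4) = 2/15

Solving yields:
  a_1 = 1289/3898
  a_2 = 2365/7796
  a_3 = 2945/7796
  a_4 = 913/1949

Starting state is 3, so the absorption probability is a_3 = 2945/7796.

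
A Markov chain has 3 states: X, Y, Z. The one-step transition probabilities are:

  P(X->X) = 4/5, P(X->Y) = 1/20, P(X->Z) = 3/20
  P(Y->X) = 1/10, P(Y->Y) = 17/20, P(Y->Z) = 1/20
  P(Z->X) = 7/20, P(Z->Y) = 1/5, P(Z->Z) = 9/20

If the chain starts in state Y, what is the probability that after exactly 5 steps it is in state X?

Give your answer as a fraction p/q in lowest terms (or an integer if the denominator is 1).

Answer: 16883/50000

Derivation:
Computing P^5 by repeated multiplication:
P^1 =
  X: [4/5, 1/20, 3/20]
  Y: [1/10, 17/20, 1/20]
  Z: [7/20, 1/5, 9/20]
P^2 =
  X: [279/400, 9/80, 19/100]
  Y: [73/400, 59/80, 2/25]
  Z: [183/400, 111/400, 53/200]
P^3 =
  X: [2543/4000, 337/2000, 783/4000]
  Y: [991/4000, 163/250, 401/4000]
  Z: [973/2000, 1247/4000, 807/4000]
P^4 =
  X: [47517/80000, 17133/80000, 307/1600]
  Y: [23879/80000, 46931/80000, 919/8000]
  Z: [39279/80000, 26373/80000, 3587/20000]
P^5 =
  X: [225497/400000, 200089/800000, 148917/800000]
  Y: [16883/50000, 429233/800000, 100639/800000]
  Z: [390823/800000, 136253/400000, 136671/800000]

(P^5)[Y -> X] = 16883/50000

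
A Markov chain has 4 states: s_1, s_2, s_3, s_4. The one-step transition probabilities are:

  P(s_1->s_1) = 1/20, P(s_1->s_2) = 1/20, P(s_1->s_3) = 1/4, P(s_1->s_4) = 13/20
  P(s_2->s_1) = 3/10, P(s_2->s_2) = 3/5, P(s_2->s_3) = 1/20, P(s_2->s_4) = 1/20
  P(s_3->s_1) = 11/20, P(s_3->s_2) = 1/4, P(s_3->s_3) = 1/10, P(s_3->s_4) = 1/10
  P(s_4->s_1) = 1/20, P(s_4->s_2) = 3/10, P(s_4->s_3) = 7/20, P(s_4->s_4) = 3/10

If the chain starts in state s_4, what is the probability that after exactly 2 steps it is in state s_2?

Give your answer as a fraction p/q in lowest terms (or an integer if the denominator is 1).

Answer: 9/25

Derivation:
Computing P^2 by repeated multiplication:
P^1 =
  s_1: [1/20, 1/20, 1/4, 13/20]
  s_2: [3/10, 3/5, 1/20, 1/20]
  s_3: [11/20, 1/4, 1/10, 1/10]
  s_4: [1/20, 3/10, 7/20, 3/10]
P^2 =
  s_1: [3/16, 29/100, 107/400, 51/200]
  s_2: [9/40, 161/400, 51/400, 49/200]
  s_3: [13/80, 93/400, 39/200, 41/100]
  s_4: [3/10, 9/25, 67/400, 69/400]

(P^2)[s_4 -> s_2] = 9/25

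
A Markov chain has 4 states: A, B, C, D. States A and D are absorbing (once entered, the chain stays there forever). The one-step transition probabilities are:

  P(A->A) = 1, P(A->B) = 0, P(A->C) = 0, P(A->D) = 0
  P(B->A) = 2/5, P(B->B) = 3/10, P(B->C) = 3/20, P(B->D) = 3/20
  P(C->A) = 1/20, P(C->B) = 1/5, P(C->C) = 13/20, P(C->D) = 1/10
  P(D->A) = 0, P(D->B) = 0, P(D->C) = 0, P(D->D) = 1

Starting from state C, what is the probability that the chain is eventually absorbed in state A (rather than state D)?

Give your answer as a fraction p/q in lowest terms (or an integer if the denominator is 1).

Answer: 23/43

Derivation:
Let a_i = P(absorbed in A | start in state i).
Boundary conditions: a_A = 1, a_D = 0.
For each transient state i, a_i = sum_j P(i->j) * a_j:
  a_B = 2/5*a_A + 3/10*a_B + 3/20*a_C + 3/20*a_D
  a_C = 1/20*a_A + 1/5*a_B + 13/20*a_C + 1/10*a_D

Substituting a_A = 1 and a_D = 0, rearrange to (I - Q) a = r where r[i] = P(i -> A):
  [7/10, -3/20] . (a_B, a_C) = 2/5
  [-1/5, 7/20] . (a_B, a_C) = 1/20

Solving yields:
  a_B = 59/86
  a_C = 23/43

Starting state is C, so the absorption probability is a_C = 23/43.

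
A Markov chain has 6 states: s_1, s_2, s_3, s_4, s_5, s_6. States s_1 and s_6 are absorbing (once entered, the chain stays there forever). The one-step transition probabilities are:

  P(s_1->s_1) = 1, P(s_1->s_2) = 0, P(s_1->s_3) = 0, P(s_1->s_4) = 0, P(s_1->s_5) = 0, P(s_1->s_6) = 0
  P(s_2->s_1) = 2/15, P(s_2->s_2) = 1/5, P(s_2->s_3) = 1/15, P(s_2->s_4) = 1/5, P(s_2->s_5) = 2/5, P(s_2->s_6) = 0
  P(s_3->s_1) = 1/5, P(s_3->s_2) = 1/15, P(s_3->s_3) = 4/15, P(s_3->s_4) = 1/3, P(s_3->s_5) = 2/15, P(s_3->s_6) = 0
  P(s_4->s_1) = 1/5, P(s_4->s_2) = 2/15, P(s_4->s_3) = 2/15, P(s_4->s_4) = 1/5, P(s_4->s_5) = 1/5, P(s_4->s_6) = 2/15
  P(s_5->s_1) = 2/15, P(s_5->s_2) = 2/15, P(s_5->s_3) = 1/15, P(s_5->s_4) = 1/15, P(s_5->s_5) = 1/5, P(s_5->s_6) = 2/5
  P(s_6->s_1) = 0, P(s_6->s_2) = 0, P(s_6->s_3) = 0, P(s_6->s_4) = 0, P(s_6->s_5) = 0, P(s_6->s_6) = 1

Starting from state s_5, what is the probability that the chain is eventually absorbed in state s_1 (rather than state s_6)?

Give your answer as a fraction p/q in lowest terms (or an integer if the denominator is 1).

Answer: 473/1349

Derivation:
Let a_i = P(absorbed in s_1 | start in state i).
Boundary conditions: a_s_1 = 1, a_s_6 = 0.
For each transient state i, a_i = sum_j P(i->j) * a_j:
  a_s_2 = 2/15*a_s_1 + 1/5*a_s_2 + 1/15*a_s_3 + 1/5*a_s_4 + 2/5*a_s_5 + 0*a_s_6
  a_s_3 = 1/5*a_s_1 + 1/15*a_s_2 + 4/15*a_s_3 + 1/3*a_s_4 + 2/15*a_s_5 + 0*a_s_6
  a_s_4 = 1/5*a_s_1 + 2/15*a_s_2 + 2/15*a_s_3 + 1/5*a_s_4 + 1/5*a_s_5 + 2/15*a_s_6
  a_s_5 = 2/15*a_s_1 + 2/15*a_s_2 + 1/15*a_s_3 + 1/15*a_s_4 + 1/5*a_s_5 + 2/5*a_s_6

Substituting a_s_1 = 1 and a_s_6 = 0, rearrange to (I - Q) a = r where r[i] = P(i -> s_1):
  [4/5, -1/15, -1/5, -2/5] . (a_s_2, a_s_3, a_s_4, a_s_5) = 2/15
  [-1/15, 11/15, -1/3, -2/15] . (a_s_2, a_s_3, a_s_4, a_s_5) = 1/5
  [-2/15, -2/15, 4/5, -1/5] . (a_s_2, a_s_3, a_s_4, a_s_5) = 1/5
  [-2/15, -1/15, -1/15, 4/5] . (a_s_2, a_s_3, a_s_4, a_s_5) = 2/15

Solving yields:
  a_s_2 = 3551/6745
  a_s_3 = 4216/6745
  a_s_4 = 188/355
  a_s_5 = 473/1349

Starting state is s_5, so the absorption probability is a_s_5 = 473/1349.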